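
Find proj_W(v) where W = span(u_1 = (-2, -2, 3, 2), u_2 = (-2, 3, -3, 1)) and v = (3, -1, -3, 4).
proj_W(v) = (40/201, 275/402, -59/67, -119/402)

Set up U = [u_1 | ... | u_2] ∈ R^(4×2). The projector onto W = col(U) is P = U (U^T U)^(-1) U^T.
Compute U^T U =
  [21, -9]
  [-9, 23],
and U^T v = (-5, 4).
Solve U^T U · c = U^T v for the coefficients: c = (-79/402, 13/134). The projection is proj_W(v) = U c.
Check: (v - proj_W(v)) · u_1 = 0  (should be 0).
Check: (v - proj_W(v)) · u_2 = 0  (should be 0).
Result: proj_W(v) = (40/201, 275/402, -59/67, -119/402).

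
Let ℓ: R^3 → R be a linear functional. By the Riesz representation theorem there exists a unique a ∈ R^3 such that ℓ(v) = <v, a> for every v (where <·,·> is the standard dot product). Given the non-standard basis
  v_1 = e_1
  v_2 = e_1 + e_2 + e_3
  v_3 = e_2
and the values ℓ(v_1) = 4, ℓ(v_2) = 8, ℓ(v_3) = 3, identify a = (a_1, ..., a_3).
a = (4, 3, 1)

Write a = (a_1, ..., a_3) in the standard basis. For each basis vector v_i, ℓ(v_i) = <v_i, a> is a linear equation in the a_j's. Collect the n equations into a matrix system V a = ℓ, where row i of V is v_i (expressed in the standard basis). Since V is invertible (lower-triangular with 1s on the diagonal, up to permutation), solve by back-substitution:
  V =
[[1, 0, 0],
 [1, 1, 1],
 [0, 1, 0]]
  V a = (4, 8, 3)
Solving gives a = (4, 3, 1).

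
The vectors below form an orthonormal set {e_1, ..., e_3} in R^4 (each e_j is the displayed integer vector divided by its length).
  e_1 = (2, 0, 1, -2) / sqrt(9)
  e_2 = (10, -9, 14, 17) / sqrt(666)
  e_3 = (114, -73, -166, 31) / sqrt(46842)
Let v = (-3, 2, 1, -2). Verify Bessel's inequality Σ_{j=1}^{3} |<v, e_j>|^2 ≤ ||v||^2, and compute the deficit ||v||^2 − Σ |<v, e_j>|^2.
Σ |<v, e_j>|^2 = 11393/633; ||v||^2 = 18; deficit = 1/633

Write each e_j = u_j / sqrt(<u_j, u_j>) where u_j is the displayed integer vector. Then <v, e_j> = <v, u_j> / sqrt(<u_j, u_j>), so |<v, e_j>|^2 = <v, u_j>^2 / <u_j, u_j>.
Coefficients: <v, e_1> = -1/sqrt(9), <v, e_2> = -68/sqrt(666), <v, e_3> = -716/sqrt(46842).
Square and sum: Σ |<v, e_j>|^2 = 11393/633.
Compute ||v||^2 = v·v = 18.
Deficit = 18 − 11393/633 = 1/633 ≥ 0, confirming Bessel's inequality. (The deficit equals ||v − Σ <v,e_j> e_j||^2, the squared distance from v to span{e_j}.)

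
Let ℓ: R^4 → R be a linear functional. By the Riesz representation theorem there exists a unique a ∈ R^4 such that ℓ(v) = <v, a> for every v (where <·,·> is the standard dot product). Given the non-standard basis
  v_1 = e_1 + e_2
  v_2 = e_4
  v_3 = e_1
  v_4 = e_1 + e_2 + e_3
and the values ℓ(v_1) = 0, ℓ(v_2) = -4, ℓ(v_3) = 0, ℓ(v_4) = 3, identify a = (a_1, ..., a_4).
a = (0, 0, 3, -4)

Write a = (a_1, ..., a_4) in the standard basis. For each basis vector v_i, ℓ(v_i) = <v_i, a> is a linear equation in the a_j's. Collect the n equations into a matrix system V a = ℓ, where row i of V is v_i (expressed in the standard basis). Since V is invertible (lower-triangular with 1s on the diagonal, up to permutation), solve by back-substitution:
  V =
[[1, 1, 0, 0],
 [0, 0, 0, 1],
 [1, 0, 0, 0],
 [1, 1, 1, 0]]
  V a = (0, -4, 0, 3)
Solving gives a = (0, 0, 3, -4).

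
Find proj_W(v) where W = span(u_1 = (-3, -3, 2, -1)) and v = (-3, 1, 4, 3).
proj_W(v) = (-33/23, -33/23, 22/23, -11/23)

Set up U = [u_1 | ... | u_1] ∈ R^(4×1). The projector onto W = col(U) is P = U (U^T U)^(-1) U^T.
Compute U^T U =
  [23],
and U^T v = (11).
Solve U^T U · c = U^T v for the coefficients: c = (11/23). The projection is proj_W(v) = U c.
Check: (v - proj_W(v)) · u_1 = 0  (should be 0).
Result: proj_W(v) = (-33/23, -33/23, 22/23, -11/23).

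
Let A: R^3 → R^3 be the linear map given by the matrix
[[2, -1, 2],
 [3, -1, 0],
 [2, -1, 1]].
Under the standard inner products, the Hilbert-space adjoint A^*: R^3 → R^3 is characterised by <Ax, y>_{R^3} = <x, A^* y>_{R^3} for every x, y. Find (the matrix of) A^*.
A^* = A^T =
[[2, 3, 2],
 [-1, -1, -1],
 [2, 0, 1]]

For real matrices with standard dot products, the defining identity <Ax, y> = <x, A^* y> gives (Ax)^T y = x^T (A^*) y, i.e. x^T A^T y = x^T (A^*) y. Since this holds for all x, y, we must have A^* = A^T. Therefore
A^* =
[[2, 3, 2],
 [-1, -1, -1],
 [2, 0, 1]].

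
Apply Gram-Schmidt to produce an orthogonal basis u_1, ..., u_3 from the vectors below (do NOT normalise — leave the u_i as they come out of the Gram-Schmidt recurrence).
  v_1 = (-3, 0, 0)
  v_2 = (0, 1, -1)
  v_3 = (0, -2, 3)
Orthogonal basis:
  u_1 = (-3, 0, 0)
  u_2 = (0, 1, -1)
  u_3 = (0, 1/2, 1/2)

Apply the Gram-Schmidt recurrence
  u_1 = v_1
  u_i = v_i − Σ_{j<i} ((v_i · u_j) / (u_j · u_j)) · u_j.

Step by step this gives:
  u_1 = (-3, 0, 0)
  u_2 = (0, 1, -1)
  u_3 = (0, 1/2, 1/2)

Orthogonality check:
  u_2 · u_1 = 0 (should be 0)
  u_3 · u_1 = 0 (should be 0)
  u_3 · u_2 = 0 (should be 0)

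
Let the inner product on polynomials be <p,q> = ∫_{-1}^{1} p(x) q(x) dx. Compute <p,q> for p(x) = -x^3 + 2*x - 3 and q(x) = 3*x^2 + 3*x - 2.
<p,q> = 44/5

Expand the product: p(x)·q(x) = -3*x^5 - 3*x^4 + 8*x^3 - 3*x^2 - 13*x + 6.
∫_{-1}^{1} of each monomial x^k gives [2/(k+1) if k even, 0 if k odd]. Integrating term-by-term (or equivalently evaluating the antiderivative F(x) = -x^6/2 - 3*x^5/5 + 2*x^4 - x^3 - 13*x^2/2 + 6*x at the endpoints):
  F(1) − F(−1) = -3/5 − (-47/5) = 44/5.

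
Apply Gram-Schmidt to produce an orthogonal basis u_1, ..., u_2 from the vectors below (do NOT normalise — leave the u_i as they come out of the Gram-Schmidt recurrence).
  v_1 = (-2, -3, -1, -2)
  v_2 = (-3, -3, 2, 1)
Orthogonal basis:
  u_1 = (-2, -3, -1, -2)
  u_2 = (-16/9, -7/6, 47/18, 20/9)

Apply the Gram-Schmidt recurrence
  u_1 = v_1
  u_i = v_i − Σ_{j<i} ((v_i · u_j) / (u_j · u_j)) · u_j.

Step by step this gives:
  u_1 = (-2, -3, -1, -2)
  u_2 = (-16/9, -7/6, 47/18, 20/9)

Orthogonality check:
  u_2 · u_1 = 0 (should be 0)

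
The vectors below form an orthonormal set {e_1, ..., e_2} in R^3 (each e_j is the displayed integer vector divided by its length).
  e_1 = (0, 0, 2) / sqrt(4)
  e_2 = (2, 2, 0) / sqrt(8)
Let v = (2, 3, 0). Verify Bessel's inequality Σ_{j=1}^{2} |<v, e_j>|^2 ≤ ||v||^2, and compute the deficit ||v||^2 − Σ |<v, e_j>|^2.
Σ |<v, e_j>|^2 = 25/2; ||v||^2 = 13; deficit = 1/2

Write each e_j = u_j / sqrt(<u_j, u_j>) where u_j is the displayed integer vector. Then <v, e_j> = <v, u_j> / sqrt(<u_j, u_j>), so |<v, e_j>|^2 = <v, u_j>^2 / <u_j, u_j>.
Coefficients: <v, e_1> = 0/sqrt(4), <v, e_2> = 10/sqrt(8).
Square and sum: Σ |<v, e_j>|^2 = 25/2.
Compute ||v||^2 = v·v = 13.
Deficit = 13 − 25/2 = 1/2 ≥ 0, confirming Bessel's inequality. (The deficit equals ||v − Σ <v,e_j> e_j||^2, the squared distance from v to span{e_j}.)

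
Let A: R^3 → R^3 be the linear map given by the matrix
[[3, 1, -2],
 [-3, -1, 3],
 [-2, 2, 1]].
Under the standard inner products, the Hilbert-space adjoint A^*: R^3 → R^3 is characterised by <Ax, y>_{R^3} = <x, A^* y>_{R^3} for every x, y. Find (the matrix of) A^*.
A^* = A^T =
[[3, -3, -2],
 [1, -1, 2],
 [-2, 3, 1]]

For real matrices with standard dot products, the defining identity <Ax, y> = <x, A^* y> gives (Ax)^T y = x^T (A^*) y, i.e. x^T A^T y = x^T (A^*) y. Since this holds for all x, y, we must have A^* = A^T. Therefore
A^* =
[[3, -3, -2],
 [1, -1, 2],
 [-2, 3, 1]].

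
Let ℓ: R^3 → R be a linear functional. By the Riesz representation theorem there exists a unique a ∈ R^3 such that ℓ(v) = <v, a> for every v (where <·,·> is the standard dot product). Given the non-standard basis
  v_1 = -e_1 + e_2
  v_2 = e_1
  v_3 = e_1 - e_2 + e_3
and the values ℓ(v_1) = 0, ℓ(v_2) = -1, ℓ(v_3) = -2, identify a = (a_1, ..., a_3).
a = (-1, -1, -2)

Write a = (a_1, ..., a_3) in the standard basis. For each basis vector v_i, ℓ(v_i) = <v_i, a> is a linear equation in the a_j's. Collect the n equations into a matrix system V a = ℓ, where row i of V is v_i (expressed in the standard basis). Since V is invertible (lower-triangular with 1s on the diagonal, up to permutation), solve by back-substitution:
  V =
[[-1, 1, 0],
 [1, 0, 0],
 [1, -1, 1]]
  V a = (0, -1, -2)
Solving gives a = (-1, -1, -2).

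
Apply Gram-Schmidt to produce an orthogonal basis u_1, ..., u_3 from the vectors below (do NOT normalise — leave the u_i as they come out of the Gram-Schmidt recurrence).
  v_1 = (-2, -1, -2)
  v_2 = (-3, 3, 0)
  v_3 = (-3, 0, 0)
Orthogonal basis:
  u_1 = (-2, -1, -2)
  u_2 = (-7/3, 10/3, 2/3)
  u_3 = (-12/17, -12/17, 18/17)

Apply the Gram-Schmidt recurrence
  u_1 = v_1
  u_i = v_i − Σ_{j<i} ((v_i · u_j) / (u_j · u_j)) · u_j.

Step by step this gives:
  u_1 = (-2, -1, -2)
  u_2 = (-7/3, 10/3, 2/3)
  u_3 = (-12/17, -12/17, 18/17)

Orthogonality check:
  u_2 · u_1 = 0 (should be 0)
  u_3 · u_1 = 0 (should be 0)
  u_3 · u_2 = 0 (should be 0)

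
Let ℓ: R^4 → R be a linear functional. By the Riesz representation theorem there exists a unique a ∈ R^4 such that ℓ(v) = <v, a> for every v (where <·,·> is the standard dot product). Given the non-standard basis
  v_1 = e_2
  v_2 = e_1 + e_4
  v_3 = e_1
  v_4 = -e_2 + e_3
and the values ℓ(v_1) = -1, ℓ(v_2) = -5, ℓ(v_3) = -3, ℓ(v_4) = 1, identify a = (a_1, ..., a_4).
a = (-3, -1, 0, -2)

Write a = (a_1, ..., a_4) in the standard basis. For each basis vector v_i, ℓ(v_i) = <v_i, a> is a linear equation in the a_j's. Collect the n equations into a matrix system V a = ℓ, where row i of V is v_i (expressed in the standard basis). Since V is invertible (lower-triangular with 1s on the diagonal, up to permutation), solve by back-substitution:
  V =
[[0, 1, 0, 0],
 [1, 0, 0, 1],
 [1, 0, 0, 0],
 [0, -1, 1, 0]]
  V a = (-1, -5, -3, 1)
Solving gives a = (-3, -1, 0, -2).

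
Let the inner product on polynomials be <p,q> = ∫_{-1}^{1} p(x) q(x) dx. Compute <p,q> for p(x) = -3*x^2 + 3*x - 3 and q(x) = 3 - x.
<p,q> = -26

Expand the product: p(x)·q(x) = 3*x^3 - 12*x^2 + 12*x - 9.
∫_{-1}^{1} of each monomial x^k gives [2/(k+1) if k even, 0 if k odd]. Integrating term-by-term (or equivalently evaluating the antiderivative F(x) = 3*x^4/4 - 4*x^3 + 6*x^2 - 9*x at the endpoints):
  F(1) − F(−1) = -25/4 − (79/4) = -26.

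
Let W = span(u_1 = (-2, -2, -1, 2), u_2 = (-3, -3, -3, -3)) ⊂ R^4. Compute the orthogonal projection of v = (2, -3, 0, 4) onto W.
proj_W(v) = (-29/43, -29/43, 20/43, 167/43)

Set up U = [u_1 | ... | u_2] ∈ R^(4×2). The projector onto W = col(U) is P = U (U^T U)^(-1) U^T.
Compute U^T U =
  [13, 9]
  [9, 36],
and U^T v = (10, -9).
Solve U^T U · c = U^T v for the coefficients: c = (49/43, -23/43). The projection is proj_W(v) = U c.
Check: (v - proj_W(v)) · u_1 = 0  (should be 0).
Check: (v - proj_W(v)) · u_2 = 0  (should be 0).
Result: proj_W(v) = (-29/43, -29/43, 20/43, 167/43).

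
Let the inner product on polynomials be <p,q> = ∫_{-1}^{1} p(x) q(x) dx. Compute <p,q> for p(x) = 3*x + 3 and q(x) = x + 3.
<p,q> = 20

Expand the product: p(x)·q(x) = 3*x^2 + 12*x + 9.
∫_{-1}^{1} of each monomial x^k gives [2/(k+1) if k even, 0 if k odd]. Integrating term-by-term (or equivalently evaluating the antiderivative F(x) = x^3 + 6*x^2 + 9*x at the endpoints):
  F(1) − F(−1) = 16 − (-4) = 20.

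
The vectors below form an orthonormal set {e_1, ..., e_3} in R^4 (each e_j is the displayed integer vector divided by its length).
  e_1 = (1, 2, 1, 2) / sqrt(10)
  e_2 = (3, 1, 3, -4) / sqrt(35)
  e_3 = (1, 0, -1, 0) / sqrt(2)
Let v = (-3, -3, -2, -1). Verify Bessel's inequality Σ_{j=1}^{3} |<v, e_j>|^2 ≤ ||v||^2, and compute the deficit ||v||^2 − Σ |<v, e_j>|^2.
Σ |<v, e_j>|^2 = 23; ||v||^2 = 23; deficit = 0

Write each e_j = u_j / sqrt(<u_j, u_j>) where u_j is the displayed integer vector. Then <v, e_j> = <v, u_j> / sqrt(<u_j, u_j>), so |<v, e_j>|^2 = <v, u_j>^2 / <u_j, u_j>.
Coefficients: <v, e_1> = -13/sqrt(10), <v, e_2> = -14/sqrt(35), <v, e_3> = -1/sqrt(2).
Square and sum: Σ |<v, e_j>|^2 = 23.
Compute ||v||^2 = v·v = 23.
Deficit = 23 − 23 = 0 ≥ 0, confirming Bessel's inequality. (The deficit equals ||v − Σ <v,e_j> e_j||^2, the squared distance from v to span{e_j}.)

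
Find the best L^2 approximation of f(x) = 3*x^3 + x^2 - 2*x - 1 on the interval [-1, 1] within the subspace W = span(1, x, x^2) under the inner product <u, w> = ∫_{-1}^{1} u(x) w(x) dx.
g(x) = x^2 - x/5 - 1

The best approximation g ∈ W is the orthogonal projection of f onto W. Writing g = a_0 + a_1 x + a_2 x^2, the coefficients solve the normal equations G · a = b where
  G_{ij} = <φ_i, φ_j> and b_i = <f, φ_i>, with φ_0 = 1, φ_1 = x, φ_2 = x^2.
G =
  [2, 0, 2/3]
  [0, 2/3, 0]
  [2/3, 0, 2/5],
b = (-4/3, -2/15, -4/15).
Solving gives a_0 = -1, a_1 = -1/5, a_2 = 1, so
  g(x) = x^2 - x/5 - 1.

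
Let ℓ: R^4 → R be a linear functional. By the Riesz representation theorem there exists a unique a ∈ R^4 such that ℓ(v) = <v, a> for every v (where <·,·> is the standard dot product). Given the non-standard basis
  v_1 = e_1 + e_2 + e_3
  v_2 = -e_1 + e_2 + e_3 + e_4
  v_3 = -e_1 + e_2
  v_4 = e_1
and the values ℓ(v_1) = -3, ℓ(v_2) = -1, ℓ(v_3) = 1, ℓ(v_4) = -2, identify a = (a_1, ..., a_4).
a = (-2, -1, 0, -2)

Write a = (a_1, ..., a_4) in the standard basis. For each basis vector v_i, ℓ(v_i) = <v_i, a> is a linear equation in the a_j's. Collect the n equations into a matrix system V a = ℓ, where row i of V is v_i (expressed in the standard basis). Since V is invertible (lower-triangular with 1s on the diagonal, up to permutation), solve by back-substitution:
  V =
[[1, 1, 1, 0],
 [-1, 1, 1, 1],
 [-1, 1, 0, 0],
 [1, 0, 0, 0]]
  V a = (-3, -1, 1, -2)
Solving gives a = (-2, -1, 0, -2).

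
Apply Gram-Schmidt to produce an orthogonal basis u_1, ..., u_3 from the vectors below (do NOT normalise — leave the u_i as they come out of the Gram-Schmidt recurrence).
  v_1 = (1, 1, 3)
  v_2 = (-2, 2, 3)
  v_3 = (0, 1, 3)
Orthogonal basis:
  u_1 = (1, 1, 3)
  u_2 = (-31/11, 13/11, 6/11)
  u_3 = (-9/106, -27/106, 6/53)

Apply the Gram-Schmidt recurrence
  u_1 = v_1
  u_i = v_i − Σ_{j<i} ((v_i · u_j) / (u_j · u_j)) · u_j.

Step by step this gives:
  u_1 = (1, 1, 3)
  u_2 = (-31/11, 13/11, 6/11)
  u_3 = (-9/106, -27/106, 6/53)

Orthogonality check:
  u_2 · u_1 = 0 (should be 0)
  u_3 · u_1 = 0 (should be 0)
  u_3 · u_2 = 0 (should be 0)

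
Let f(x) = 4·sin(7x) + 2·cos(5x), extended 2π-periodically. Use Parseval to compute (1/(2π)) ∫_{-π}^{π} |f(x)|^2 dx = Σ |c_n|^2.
Σ |c_n|^2 = 10

Expand |f|^2 and use orthogonality of {sin(nx), cos(mx)} on [-π, π]:
  ∫_{-π}^{π} sin(nx)^2 dx = π, ∫ cos(mx)^2 dx = π, and cross terms integrate to 0.
So ∫_{-π}^{π} f(x)^2 dx = 4^2 · π + 2^2 · π = (16 + 4)π.
Divide by 2π: (16 + 4)/2 = 10.
By Parseval, this equals Σ |c_n|^2.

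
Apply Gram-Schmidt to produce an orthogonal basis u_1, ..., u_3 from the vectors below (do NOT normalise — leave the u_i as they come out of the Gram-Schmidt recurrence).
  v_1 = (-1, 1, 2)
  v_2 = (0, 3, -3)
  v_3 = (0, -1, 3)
Orthogonal basis:
  u_1 = (-1, 1, 2)
  u_2 = (-1/2, 7/2, -2)
  u_3 = (6/11, 2/11, 2/11)

Apply the Gram-Schmidt recurrence
  u_1 = v_1
  u_i = v_i − Σ_{j<i} ((v_i · u_j) / (u_j · u_j)) · u_j.

Step by step this gives:
  u_1 = (-1, 1, 2)
  u_2 = (-1/2, 7/2, -2)
  u_3 = (6/11, 2/11, 2/11)

Orthogonality check:
  u_2 · u_1 = 0 (should be 0)
  u_3 · u_1 = 0 (should be 0)
  u_3 · u_2 = 0 (should be 0)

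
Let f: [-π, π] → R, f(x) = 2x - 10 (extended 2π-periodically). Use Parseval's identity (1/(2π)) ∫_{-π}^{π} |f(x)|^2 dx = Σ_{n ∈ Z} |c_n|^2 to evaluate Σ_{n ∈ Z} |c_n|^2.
Σ |c_n|^2 = 4π^2/3 + 100

Expand and integrate term by term over [-π, π]:
  ∫ (2x)^2 dx = 4·(2π^3/3); ∫ 2·2·(-10)·x dx = 0 (odd integrand); ∫ (-10)^2 dx = 100·2π.
So (1/(2π)) ∫_{-π}^{π} (2x - 10)^2 dx = 4π^2/3 + 100 = 4π^2/3 + 100.
Parseval ⇒ Σ |c_n|^2 = 4π^2/3 + 100.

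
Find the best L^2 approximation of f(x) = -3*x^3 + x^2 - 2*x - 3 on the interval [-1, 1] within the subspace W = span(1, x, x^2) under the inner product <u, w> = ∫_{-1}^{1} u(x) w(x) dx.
g(x) = x^2 - 19*x/5 - 3

The best approximation g ∈ W is the orthogonal projection of f onto W. Writing g = a_0 + a_1 x + a_2 x^2, the coefficients solve the normal equations G · a = b where
  G_{ij} = <φ_i, φ_j> and b_i = <f, φ_i>, with φ_0 = 1, φ_1 = x, φ_2 = x^2.
G =
  [2, 0, 2/3]
  [0, 2/3, 0]
  [2/3, 0, 2/5],
b = (-16/3, -38/15, -8/5).
Solving gives a_0 = -3, a_1 = -19/5, a_2 = 1, so
  g(x) = x^2 - 19*x/5 - 3.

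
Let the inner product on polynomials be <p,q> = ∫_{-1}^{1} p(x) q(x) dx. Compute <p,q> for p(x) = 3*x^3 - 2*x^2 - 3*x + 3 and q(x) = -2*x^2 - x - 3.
<p,q> = -78/5

Expand the product: p(x)·q(x) = -6*x^5 + x^4 - x^3 + 3*x^2 + 6*x - 9.
∫_{-1}^{1} of each monomial x^k gives [2/(k+1) if k even, 0 if k odd]. Integrating term-by-term (or equivalently evaluating the antiderivative F(x) = -x^6 + x^5/5 - x^4/4 + x^3 + 3*x^2 - 9*x at the endpoints):
  F(1) − F(−1) = -121/20 − (191/20) = -78/5.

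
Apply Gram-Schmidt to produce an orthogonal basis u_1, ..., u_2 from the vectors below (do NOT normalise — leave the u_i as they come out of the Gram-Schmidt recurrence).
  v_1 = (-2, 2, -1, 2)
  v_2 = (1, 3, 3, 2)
Orthogonal basis:
  u_1 = (-2, 2, -1, 2)
  u_2 = (23/13, 29/13, 44/13, 16/13)

Apply the Gram-Schmidt recurrence
  u_1 = v_1
  u_i = v_i − Σ_{j<i} ((v_i · u_j) / (u_j · u_j)) · u_j.

Step by step this gives:
  u_1 = (-2, 2, -1, 2)
  u_2 = (23/13, 29/13, 44/13, 16/13)

Orthogonality check:
  u_2 · u_1 = 0 (should be 0)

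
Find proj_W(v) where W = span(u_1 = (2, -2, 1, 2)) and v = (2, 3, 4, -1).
proj_W(v) = (0, 0, 0, 0)

Set up U = [u_1 | ... | u_1] ∈ R^(4×1). The projector onto W = col(U) is P = U (U^T U)^(-1) U^T.
Compute U^T U =
  [13],
and U^T v = (0).
Solve U^T U · c = U^T v for the coefficients: c = (0). The projection is proj_W(v) = U c.
Check: (v - proj_W(v)) · u_1 = 0  (should be 0).
Result: proj_W(v) = (0, 0, 0, 0).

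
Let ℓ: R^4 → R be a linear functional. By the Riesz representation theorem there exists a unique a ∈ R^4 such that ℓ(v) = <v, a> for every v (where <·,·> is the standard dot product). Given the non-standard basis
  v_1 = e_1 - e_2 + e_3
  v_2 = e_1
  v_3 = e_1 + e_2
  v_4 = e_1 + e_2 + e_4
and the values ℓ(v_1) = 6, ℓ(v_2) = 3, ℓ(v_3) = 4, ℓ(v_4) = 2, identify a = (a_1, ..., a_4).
a = (3, 1, 4, -2)

Write a = (a_1, ..., a_4) in the standard basis. For each basis vector v_i, ℓ(v_i) = <v_i, a> is a linear equation in the a_j's. Collect the n equations into a matrix system V a = ℓ, where row i of V is v_i (expressed in the standard basis). Since V is invertible (lower-triangular with 1s on the diagonal, up to permutation), solve by back-substitution:
  V =
[[1, -1, 1, 0],
 [1, 0, 0, 0],
 [1, 1, 0, 0],
 [1, 1, 0, 1]]
  V a = (6, 3, 4, 2)
Solving gives a = (3, 1, 4, -2).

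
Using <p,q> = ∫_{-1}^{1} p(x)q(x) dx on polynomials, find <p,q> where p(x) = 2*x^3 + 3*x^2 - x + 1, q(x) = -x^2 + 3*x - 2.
<p,q> = -142/15

Expand the product: p(x)·q(x) = -2*x^5 + 3*x^4 + 6*x^3 - 10*x^2 + 5*x - 2.
∫_{-1}^{1} of each monomial x^k gives [2/(k+1) if k even, 0 if k odd]. Integrating term-by-term (or equivalently evaluating the antiderivative F(x) = -x^6/3 + 3*x^5/5 + 3*x^4/2 - 10*x^3/3 + 5*x^2/2 - 2*x at the endpoints):
  F(1) − F(−1) = -16/15 − (42/5) = -142/15.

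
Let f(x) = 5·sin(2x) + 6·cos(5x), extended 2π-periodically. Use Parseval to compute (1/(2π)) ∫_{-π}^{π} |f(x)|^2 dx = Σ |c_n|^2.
Σ |c_n|^2 = 61/2

Expand |f|^2 and use orthogonality of {sin(nx), cos(mx)} on [-π, π]:
  ∫_{-π}^{π} sin(nx)^2 dx = π, ∫ cos(mx)^2 dx = π, and cross terms integrate to 0.
So ∫_{-π}^{π} f(x)^2 dx = 5^2 · π + 6^2 · π = (25 + 36)π.
Divide by 2π: (25 + 36)/2 = 61/2.
By Parseval, this equals Σ |c_n|^2.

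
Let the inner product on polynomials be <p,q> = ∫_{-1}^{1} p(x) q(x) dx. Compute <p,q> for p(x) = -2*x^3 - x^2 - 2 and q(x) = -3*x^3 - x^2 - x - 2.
<p,q> = 1426/105

Expand the product: p(x)·q(x) = 6*x^6 + 5*x^5 + 3*x^4 + 11*x^3 + 4*x^2 + 2*x + 4.
∫_{-1}^{1} of each monomial x^k gives [2/(k+1) if k even, 0 if k odd]. Integrating term-by-term (or equivalently evaluating the antiderivative F(x) = 6*x^7/7 + 5*x^6/6 + 3*x^5/5 + 11*x^4/4 + 4*x^3/3 + x^2 + 4*x at the endpoints):
  F(1) − F(−1) = 4777/420 − (-309/140) = 1426/105.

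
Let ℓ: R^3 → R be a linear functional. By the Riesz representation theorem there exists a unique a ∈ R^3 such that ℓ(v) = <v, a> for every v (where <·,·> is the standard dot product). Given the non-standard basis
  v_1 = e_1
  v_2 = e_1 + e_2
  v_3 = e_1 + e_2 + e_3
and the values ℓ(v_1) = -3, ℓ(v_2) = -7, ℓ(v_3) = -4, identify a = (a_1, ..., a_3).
a = (-3, -4, 3)

Write a = (a_1, ..., a_3) in the standard basis. For each basis vector v_i, ℓ(v_i) = <v_i, a> is a linear equation in the a_j's. Collect the n equations into a matrix system V a = ℓ, where row i of V is v_i (expressed in the standard basis). Since V is invertible (lower-triangular with 1s on the diagonal, up to permutation), solve by back-substitution:
  V =
[[1, 0, 0],
 [1, 1, 0],
 [1, 1, 1]]
  V a = (-3, -7, -4)
Solving gives a = (-3, -4, 3).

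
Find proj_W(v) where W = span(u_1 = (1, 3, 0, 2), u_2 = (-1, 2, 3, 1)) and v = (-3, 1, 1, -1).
proj_W(v) = (-191/161, -13/161, 48/23, -2/7)

Set up U = [u_1 | ... | u_2] ∈ R^(4×2). The projector onto W = col(U) is P = U (U^T U)^(-1) U^T.
Compute U^T U =
  [14, 7]
  [7, 15],
and U^T v = (-2, 7).
Solve U^T U · c = U^T v for the coefficients: c = (-79/161, 16/23). The projection is proj_W(v) = U c.
Check: (v - proj_W(v)) · u_1 = 0  (should be 0).
Check: (v - proj_W(v)) · u_2 = 0  (should be 0).
Result: proj_W(v) = (-191/161, -13/161, 48/23, -2/7).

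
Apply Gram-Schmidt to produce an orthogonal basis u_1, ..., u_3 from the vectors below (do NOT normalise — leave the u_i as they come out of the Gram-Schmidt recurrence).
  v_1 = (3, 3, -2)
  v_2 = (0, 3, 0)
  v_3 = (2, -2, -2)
Orthogonal basis:
  u_1 = (3, 3, -2)
  u_2 = (-27/22, 39/22, 9/11)
  u_3 = (-4/13, 0, -6/13)

Apply the Gram-Schmidt recurrence
  u_1 = v_1
  u_i = v_i − Σ_{j<i} ((v_i · u_j) / (u_j · u_j)) · u_j.

Step by step this gives:
  u_1 = (3, 3, -2)
  u_2 = (-27/22, 39/22, 9/11)
  u_3 = (-4/13, 0, -6/13)

Orthogonality check:
  u_2 · u_1 = 0 (should be 0)
  u_3 · u_1 = 0 (should be 0)
  u_3 · u_2 = 0 (should be 0)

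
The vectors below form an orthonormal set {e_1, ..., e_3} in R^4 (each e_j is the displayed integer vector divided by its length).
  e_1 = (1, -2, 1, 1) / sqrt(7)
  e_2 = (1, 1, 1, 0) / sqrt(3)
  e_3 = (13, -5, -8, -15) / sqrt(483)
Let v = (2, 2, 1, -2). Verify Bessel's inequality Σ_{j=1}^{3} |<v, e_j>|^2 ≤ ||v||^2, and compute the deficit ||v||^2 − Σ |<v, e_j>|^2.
Σ |<v, e_j>|^2 = 290/23; ||v||^2 = 13; deficit = 9/23

Write each e_j = u_j / sqrt(<u_j, u_j>) where u_j is the displayed integer vector. Then <v, e_j> = <v, u_j> / sqrt(<u_j, u_j>), so |<v, e_j>|^2 = <v, u_j>^2 / <u_j, u_j>.
Coefficients: <v, e_1> = -3/sqrt(7), <v, e_2> = 5/sqrt(3), <v, e_3> = 38/sqrt(483).
Square and sum: Σ |<v, e_j>|^2 = 290/23.
Compute ||v||^2 = v·v = 13.
Deficit = 13 − 290/23 = 9/23 ≥ 0, confirming Bessel's inequality. (The deficit equals ||v − Σ <v,e_j> e_j||^2, the squared distance from v to span{e_j}.)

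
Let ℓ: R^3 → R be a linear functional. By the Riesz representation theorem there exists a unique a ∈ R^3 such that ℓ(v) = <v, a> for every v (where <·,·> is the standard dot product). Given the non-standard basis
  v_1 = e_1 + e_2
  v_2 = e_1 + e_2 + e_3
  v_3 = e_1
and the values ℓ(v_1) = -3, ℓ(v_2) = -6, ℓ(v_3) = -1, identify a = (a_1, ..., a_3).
a = (-1, -2, -3)

Write a = (a_1, ..., a_3) in the standard basis. For each basis vector v_i, ℓ(v_i) = <v_i, a> is a linear equation in the a_j's. Collect the n equations into a matrix system V a = ℓ, where row i of V is v_i (expressed in the standard basis). Since V is invertible (lower-triangular with 1s on the diagonal, up to permutation), solve by back-substitution:
  V =
[[1, 1, 0],
 [1, 1, 1],
 [1, 0, 0]]
  V a = (-3, -6, -1)
Solving gives a = (-1, -2, -3).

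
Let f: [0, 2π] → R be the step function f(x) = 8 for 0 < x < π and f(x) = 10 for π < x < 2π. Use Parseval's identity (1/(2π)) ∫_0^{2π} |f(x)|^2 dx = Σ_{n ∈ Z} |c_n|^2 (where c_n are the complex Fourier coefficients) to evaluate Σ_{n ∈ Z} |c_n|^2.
Σ |c_n|^2 = 82

Parseval equates the L^2 energy of f (normalised by 1/(2π)) with the ℓ^2 sum of its Fourier coefficients: (1/(2π)) ∫_0^{2π} |f|^2 = Σ |c_n|^2.
Compute the left side: (1/(2π)) [∫_0^π 8^2 dx + ∫_π^{2π} 10^2 dx] = (1/(2π)) · (64π + 100π) = (64 + 100)/2 = 82.
So Σ_{n ∈ Z} |c_n|^2 = 82.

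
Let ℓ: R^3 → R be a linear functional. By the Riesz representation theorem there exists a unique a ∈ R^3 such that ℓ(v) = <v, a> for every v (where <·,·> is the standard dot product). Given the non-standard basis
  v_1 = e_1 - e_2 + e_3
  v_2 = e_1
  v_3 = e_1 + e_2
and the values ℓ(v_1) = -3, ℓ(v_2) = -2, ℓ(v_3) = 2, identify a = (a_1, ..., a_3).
a = (-2, 4, 3)

Write a = (a_1, ..., a_3) in the standard basis. For each basis vector v_i, ℓ(v_i) = <v_i, a> is a linear equation in the a_j's. Collect the n equations into a matrix system V a = ℓ, where row i of V is v_i (expressed in the standard basis). Since V is invertible (lower-triangular with 1s on the diagonal, up to permutation), solve by back-substitution:
  V =
[[1, -1, 1],
 [1, 0, 0],
 [1, 1, 0]]
  V a = (-3, -2, 2)
Solving gives a = (-2, 4, 3).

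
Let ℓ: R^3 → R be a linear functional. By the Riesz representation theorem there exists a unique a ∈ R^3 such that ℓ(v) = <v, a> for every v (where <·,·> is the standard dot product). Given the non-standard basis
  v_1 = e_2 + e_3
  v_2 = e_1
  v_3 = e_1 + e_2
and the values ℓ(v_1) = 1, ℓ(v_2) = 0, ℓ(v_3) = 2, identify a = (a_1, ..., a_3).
a = (0, 2, -1)

Write a = (a_1, ..., a_3) in the standard basis. For each basis vector v_i, ℓ(v_i) = <v_i, a> is a linear equation in the a_j's. Collect the n equations into a matrix system V a = ℓ, where row i of V is v_i (expressed in the standard basis). Since V is invertible (lower-triangular with 1s on the diagonal, up to permutation), solve by back-substitution:
  V =
[[0, 1, 1],
 [1, 0, 0],
 [1, 1, 0]]
  V a = (1, 0, 2)
Solving gives a = (0, 2, -1).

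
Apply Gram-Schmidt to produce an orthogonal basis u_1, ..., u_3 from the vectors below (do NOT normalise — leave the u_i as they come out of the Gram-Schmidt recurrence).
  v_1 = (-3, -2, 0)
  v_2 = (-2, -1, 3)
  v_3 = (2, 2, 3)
Orthogonal basis:
  u_1 = (-3, -2, 0)
  u_2 = (-2/13, 3/13, 3)
  u_3 = (-9/59, 27/118, -3/118)

Apply the Gram-Schmidt recurrence
  u_1 = v_1
  u_i = v_i − Σ_{j<i} ((v_i · u_j) / (u_j · u_j)) · u_j.

Step by step this gives:
  u_1 = (-3, -2, 0)
  u_2 = (-2/13, 3/13, 3)
  u_3 = (-9/59, 27/118, -3/118)

Orthogonality check:
  u_2 · u_1 = 0 (should be 0)
  u_3 · u_1 = 0 (should be 0)
  u_3 · u_2 = 0 (should be 0)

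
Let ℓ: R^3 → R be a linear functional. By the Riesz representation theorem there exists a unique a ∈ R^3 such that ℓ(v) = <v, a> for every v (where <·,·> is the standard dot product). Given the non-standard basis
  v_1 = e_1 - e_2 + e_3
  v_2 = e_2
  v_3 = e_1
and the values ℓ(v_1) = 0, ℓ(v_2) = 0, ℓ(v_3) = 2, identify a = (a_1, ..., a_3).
a = (2, 0, -2)

Write a = (a_1, ..., a_3) in the standard basis. For each basis vector v_i, ℓ(v_i) = <v_i, a> is a linear equation in the a_j's. Collect the n equations into a matrix system V a = ℓ, where row i of V is v_i (expressed in the standard basis). Since V is invertible (lower-triangular with 1s on the diagonal, up to permutation), solve by back-substitution:
  V =
[[1, -1, 1],
 [0, 1, 0],
 [1, 0, 0]]
  V a = (0, 0, 2)
Solving gives a = (2, 0, -2).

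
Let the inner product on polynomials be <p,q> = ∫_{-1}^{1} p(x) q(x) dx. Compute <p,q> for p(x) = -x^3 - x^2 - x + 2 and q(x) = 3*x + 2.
<p,q> = 52/15

Expand the product: p(x)·q(x) = -3*x^4 - 5*x^3 - 5*x^2 + 4*x + 4.
∫_{-1}^{1} of each monomial x^k gives [2/(k+1) if k even, 0 if k odd]. Integrating term-by-term (or equivalently evaluating the antiderivative F(x) = -3*x^5/5 - 5*x^4/4 - 5*x^3/3 + 2*x^2 + 4*x at the endpoints):
  F(1) − F(−1) = 149/60 − (-59/60) = 52/15.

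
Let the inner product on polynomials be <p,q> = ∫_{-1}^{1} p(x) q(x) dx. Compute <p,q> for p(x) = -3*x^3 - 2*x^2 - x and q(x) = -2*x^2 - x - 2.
<p,q> = 92/15

Expand the product: p(x)·q(x) = 6*x^5 + 7*x^4 + 10*x^3 + 5*x^2 + 2*x.
∫_{-1}^{1} of each monomial x^k gives [2/(k+1) if k even, 0 if k odd]. Integrating term-by-term (or equivalently evaluating the antiderivative F(x) = x^6 + 7*x^5/5 + 5*x^4/2 + 5*x^3/3 + x^2 at the endpoints):
  F(1) − F(−1) = 227/30 − (43/30) = 92/15.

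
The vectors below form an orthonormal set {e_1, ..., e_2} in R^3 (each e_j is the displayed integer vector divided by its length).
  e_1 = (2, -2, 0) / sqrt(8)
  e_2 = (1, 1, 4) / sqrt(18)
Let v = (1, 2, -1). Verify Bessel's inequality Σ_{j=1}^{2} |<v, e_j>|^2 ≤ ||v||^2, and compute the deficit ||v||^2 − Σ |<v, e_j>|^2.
Σ |<v, e_j>|^2 = 5/9; ||v||^2 = 6; deficit = 49/9

Write each e_j = u_j / sqrt(<u_j, u_j>) where u_j is the displayed integer vector. Then <v, e_j> = <v, u_j> / sqrt(<u_j, u_j>), so |<v, e_j>|^2 = <v, u_j>^2 / <u_j, u_j>.
Coefficients: <v, e_1> = -2/sqrt(8), <v, e_2> = -1/sqrt(18).
Square and sum: Σ |<v, e_j>|^2 = 5/9.
Compute ||v||^2 = v·v = 6.
Deficit = 6 − 5/9 = 49/9 ≥ 0, confirming Bessel's inequality. (The deficit equals ||v − Σ <v,e_j> e_j||^2, the squared distance from v to span{e_j}.)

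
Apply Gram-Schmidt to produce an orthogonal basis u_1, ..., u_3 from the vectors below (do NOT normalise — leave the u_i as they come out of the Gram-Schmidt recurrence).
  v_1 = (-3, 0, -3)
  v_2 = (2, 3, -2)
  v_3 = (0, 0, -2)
Orthogonal basis:
  u_1 = (-3, 0, -3)
  u_2 = (2, 3, -2)
  u_3 = (9/17, -12/17, -9/17)

Apply the Gram-Schmidt recurrence
  u_1 = v_1
  u_i = v_i − Σ_{j<i} ((v_i · u_j) / (u_j · u_j)) · u_j.

Step by step this gives:
  u_1 = (-3, 0, -3)
  u_2 = (2, 3, -2)
  u_3 = (9/17, -12/17, -9/17)

Orthogonality check:
  u_2 · u_1 = 0 (should be 0)
  u_3 · u_1 = 0 (should be 0)
  u_3 · u_2 = 0 (should be 0)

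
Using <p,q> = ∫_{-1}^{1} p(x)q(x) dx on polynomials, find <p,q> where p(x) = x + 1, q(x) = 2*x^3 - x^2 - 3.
<p,q> = -88/15

Expand the product: p(x)·q(x) = 2*x^4 + x^3 - x^2 - 3*x - 3.
∫_{-1}^{1} of each monomial x^k gives [2/(k+1) if k even, 0 if k odd]. Integrating term-by-term (or equivalently evaluating the antiderivative F(x) = 2*x^5/5 + x^4/4 - x^3/3 - 3*x^2/2 - 3*x at the endpoints):
  F(1) − F(−1) = -251/60 − (101/60) = -88/15.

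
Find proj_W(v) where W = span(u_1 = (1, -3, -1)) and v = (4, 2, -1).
proj_W(v) = (-1/11, 3/11, 1/11)

Set up U = [u_1 | ... | u_1] ∈ R^(3×1). The projector onto W = col(U) is P = U (U^T U)^(-1) U^T.
Compute U^T U =
  [11],
and U^T v = (-1).
Solve U^T U · c = U^T v for the coefficients: c = (-1/11). The projection is proj_W(v) = U c.
Check: (v - proj_W(v)) · u_1 = 0  (should be 0).
Result: proj_W(v) = (-1/11, 3/11, 1/11).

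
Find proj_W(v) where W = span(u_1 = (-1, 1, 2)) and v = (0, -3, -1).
proj_W(v) = (5/6, -5/6, -5/3)

Set up U = [u_1 | ... | u_1] ∈ R^(3×1). The projector onto W = col(U) is P = U (U^T U)^(-1) U^T.
Compute U^T U =
  [6],
and U^T v = (-5).
Solve U^T U · c = U^T v for the coefficients: c = (-5/6). The projection is proj_W(v) = U c.
Check: (v - proj_W(v)) · u_1 = 0  (should be 0).
Result: proj_W(v) = (5/6, -5/6, -5/3).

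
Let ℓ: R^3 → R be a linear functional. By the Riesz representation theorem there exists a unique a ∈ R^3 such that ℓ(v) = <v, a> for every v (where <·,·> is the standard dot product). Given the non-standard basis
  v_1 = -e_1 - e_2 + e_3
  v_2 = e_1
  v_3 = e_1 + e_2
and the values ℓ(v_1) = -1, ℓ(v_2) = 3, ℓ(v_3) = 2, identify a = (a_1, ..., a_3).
a = (3, -1, 1)

Write a = (a_1, ..., a_3) in the standard basis. For each basis vector v_i, ℓ(v_i) = <v_i, a> is a linear equation in the a_j's. Collect the n equations into a matrix system V a = ℓ, where row i of V is v_i (expressed in the standard basis). Since V is invertible (lower-triangular with 1s on the diagonal, up to permutation), solve by back-substitution:
  V =
[[-1, -1, 1],
 [1, 0, 0],
 [1, 1, 0]]
  V a = (-1, 3, 2)
Solving gives a = (3, -1, 1).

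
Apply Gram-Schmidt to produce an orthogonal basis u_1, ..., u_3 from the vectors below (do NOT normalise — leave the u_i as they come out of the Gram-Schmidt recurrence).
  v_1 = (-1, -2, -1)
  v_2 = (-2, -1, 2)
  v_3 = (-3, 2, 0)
Orthogonal basis:
  u_1 = (-1, -2, -1)
  u_2 = (-5/3, -1/3, 7/3)
  u_3 = (-23/10, 46/25, -69/50)

Apply the Gram-Schmidt recurrence
  u_1 = v_1
  u_i = v_i − Σ_{j<i} ((v_i · u_j) / (u_j · u_j)) · u_j.

Step by step this gives:
  u_1 = (-1, -2, -1)
  u_2 = (-5/3, -1/3, 7/3)
  u_3 = (-23/10, 46/25, -69/50)

Orthogonality check:
  u_2 · u_1 = 0 (should be 0)
  u_3 · u_1 = 0 (should be 0)
  u_3 · u_2 = 0 (should be 0)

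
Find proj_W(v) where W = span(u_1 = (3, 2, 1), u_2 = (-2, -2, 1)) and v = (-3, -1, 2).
proj_W(v) = (-91/45, -20/9, 68/45)

Set up U = [u_1 | ... | u_2] ∈ R^(3×2). The projector onto W = col(U) is P = U (U^T U)^(-1) U^T.
Compute U^T U =
  [14, -9]
  [-9, 9],
and U^T v = (-9, 10).
Solve U^T U · c = U^T v for the coefficients: c = (1/5, 59/45). The projection is proj_W(v) = U c.
Check: (v - proj_W(v)) · u_1 = 0  (should be 0).
Check: (v - proj_W(v)) · u_2 = 0  (should be 0).
Result: proj_W(v) = (-91/45, -20/9, 68/45).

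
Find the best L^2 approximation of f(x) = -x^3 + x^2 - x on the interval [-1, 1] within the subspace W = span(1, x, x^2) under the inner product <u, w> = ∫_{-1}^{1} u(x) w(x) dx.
g(x) = x^2 - 8*x/5

The best approximation g ∈ W is the orthogonal projection of f onto W. Writing g = a_0 + a_1 x + a_2 x^2, the coefficients solve the normal equations G · a = b where
  G_{ij} = <φ_i, φ_j> and b_i = <f, φ_i>, with φ_0 = 1, φ_1 = x, φ_2 = x^2.
G =
  [2, 0, 2/3]
  [0, 2/3, 0]
  [2/3, 0, 2/5],
b = (2/3, -16/15, 2/5).
Solving gives a_0 = 0, a_1 = -8/5, a_2 = 1, so
  g(x) = x^2 - 8*x/5.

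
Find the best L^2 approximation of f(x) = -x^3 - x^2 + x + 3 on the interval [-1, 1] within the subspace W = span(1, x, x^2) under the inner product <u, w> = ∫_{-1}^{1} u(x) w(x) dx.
g(x) = -x^2 + 2*x/5 + 3

The best approximation g ∈ W is the orthogonal projection of f onto W. Writing g = a_0 + a_1 x + a_2 x^2, the coefficients solve the normal equations G · a = b where
  G_{ij} = <φ_i, φ_j> and b_i = <f, φ_i>, with φ_0 = 1, φ_1 = x, φ_2 = x^2.
G =
  [2, 0, 2/3]
  [0, 2/3, 0]
  [2/3, 0, 2/5],
b = (16/3, 4/15, 8/5).
Solving gives a_0 = 3, a_1 = 2/5, a_2 = -1, so
  g(x) = -x^2 + 2*x/5 + 3.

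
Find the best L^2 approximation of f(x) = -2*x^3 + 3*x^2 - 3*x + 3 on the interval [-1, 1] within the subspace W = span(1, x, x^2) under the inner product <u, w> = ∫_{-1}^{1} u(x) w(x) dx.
g(x) = 3*x^2 - 21*x/5 + 3

The best approximation g ∈ W is the orthogonal projection of f onto W. Writing g = a_0 + a_1 x + a_2 x^2, the coefficients solve the normal equations G · a = b where
  G_{ij} = <φ_i, φ_j> and b_i = <f, φ_i>, with φ_0 = 1, φ_1 = x, φ_2 = x^2.
G =
  [2, 0, 2/3]
  [0, 2/3, 0]
  [2/3, 0, 2/5],
b = (8, -14/5, 16/5).
Solving gives a_0 = 3, a_1 = -21/5, a_2 = 3, so
  g(x) = 3*x^2 - 21*x/5 + 3.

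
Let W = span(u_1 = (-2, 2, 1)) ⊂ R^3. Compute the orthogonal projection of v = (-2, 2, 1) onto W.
proj_W(v) = (-2, 2, 1)

Set up U = [u_1 | ... | u_1] ∈ R^(3×1). The projector onto W = col(U) is P = U (U^T U)^(-1) U^T.
Compute U^T U =
  [9],
and U^T v = (9).
Solve U^T U · c = U^T v for the coefficients: c = (1). The projection is proj_W(v) = U c.
Check: (v - proj_W(v)) · u_1 = 0  (should be 0).
Result: proj_W(v) = (-2, 2, 1).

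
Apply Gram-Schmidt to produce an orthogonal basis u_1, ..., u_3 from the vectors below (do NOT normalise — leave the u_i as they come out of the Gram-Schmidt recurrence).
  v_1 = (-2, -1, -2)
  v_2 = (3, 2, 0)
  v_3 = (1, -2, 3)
Orthogonal basis:
  u_1 = (-2, -1, -2)
  u_2 = (11/9, 10/9, -16/9)
  u_3 = (52/53, -78/53, -13/53)

Apply the Gram-Schmidt recurrence
  u_1 = v_1
  u_i = v_i − Σ_{j<i} ((v_i · u_j) / (u_j · u_j)) · u_j.

Step by step this gives:
  u_1 = (-2, -1, -2)
  u_2 = (11/9, 10/9, -16/9)
  u_3 = (52/53, -78/53, -13/53)

Orthogonality check:
  u_2 · u_1 = 0 (should be 0)
  u_3 · u_1 = 0 (should be 0)
  u_3 · u_2 = 0 (should be 0)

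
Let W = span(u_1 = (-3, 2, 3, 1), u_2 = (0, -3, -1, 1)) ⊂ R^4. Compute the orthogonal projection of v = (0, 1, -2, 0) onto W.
proj_W(v) = (52/63, 61/189, -101/189, -107/189)

Set up U = [u_1 | ... | u_2] ∈ R^(4×2). The projector onto W = col(U) is P = U (U^T U)^(-1) U^T.
Compute U^T U =
  [23, -8]
  [-8, 11],
and U^T v = (-4, -1).
Solve U^T U · c = U^T v for the coefficients: c = (-52/189, -55/189). The projection is proj_W(v) = U c.
Check: (v - proj_W(v)) · u_1 = 0  (should be 0).
Check: (v - proj_W(v)) · u_2 = 0  (should be 0).
Result: proj_W(v) = (52/63, 61/189, -101/189, -107/189).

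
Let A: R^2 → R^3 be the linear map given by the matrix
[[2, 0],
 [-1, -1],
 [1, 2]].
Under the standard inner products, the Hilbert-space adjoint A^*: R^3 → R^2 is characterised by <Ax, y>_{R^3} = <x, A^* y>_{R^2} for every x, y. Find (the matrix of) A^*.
A^* = A^T =
[[2, -1, 1],
 [0, -1, 2]]

For real matrices with standard dot products, the defining identity <Ax, y> = <x, A^* y> gives (Ax)^T y = x^T (A^*) y, i.e. x^T A^T y = x^T (A^*) y. Since this holds for all x, y, we must have A^* = A^T. Therefore
A^* =
[[2, -1, 1],
 [0, -1, 2]].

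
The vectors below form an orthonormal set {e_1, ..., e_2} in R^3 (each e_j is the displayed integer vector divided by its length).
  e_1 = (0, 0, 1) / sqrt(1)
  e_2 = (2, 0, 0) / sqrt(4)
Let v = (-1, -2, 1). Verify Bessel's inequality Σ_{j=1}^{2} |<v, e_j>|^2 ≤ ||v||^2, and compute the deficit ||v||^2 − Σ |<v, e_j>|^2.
Σ |<v, e_j>|^2 = 2; ||v||^2 = 6; deficit = 4

Write each e_j = u_j / sqrt(<u_j, u_j>) where u_j is the displayed integer vector. Then <v, e_j> = <v, u_j> / sqrt(<u_j, u_j>), so |<v, e_j>|^2 = <v, u_j>^2 / <u_j, u_j>.
Coefficients: <v, e_1> = 1/sqrt(1), <v, e_2> = -2/sqrt(4).
Square and sum: Σ |<v, e_j>|^2 = 2.
Compute ||v||^2 = v·v = 6.
Deficit = 6 − 2 = 4 ≥ 0, confirming Bessel's inequality. (The deficit equals ||v − Σ <v,e_j> e_j||^2, the squared distance from v to span{e_j}.)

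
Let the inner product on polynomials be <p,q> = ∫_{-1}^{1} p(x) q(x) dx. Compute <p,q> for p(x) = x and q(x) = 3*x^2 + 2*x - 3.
<p,q> = 4/3

Expand the product: p(x)·q(x) = 3*x^3 + 2*x^2 - 3*x.
∫_{-1}^{1} of each monomial x^k gives [2/(k+1) if k even, 0 if k odd]. Integrating term-by-term (or equivalently evaluating the antiderivative F(x) = 3*x^4/4 + 2*x^3/3 - 3*x^2/2 at the endpoints):
  F(1) − F(−1) = -1/12 − (-17/12) = 4/3.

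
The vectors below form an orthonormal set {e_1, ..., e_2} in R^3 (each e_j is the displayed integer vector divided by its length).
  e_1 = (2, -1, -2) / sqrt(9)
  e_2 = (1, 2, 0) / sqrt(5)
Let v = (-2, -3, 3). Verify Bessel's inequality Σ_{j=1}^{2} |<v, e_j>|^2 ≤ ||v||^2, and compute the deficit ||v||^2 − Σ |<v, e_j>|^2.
Σ |<v, e_j>|^2 = 821/45; ||v||^2 = 22; deficit = 169/45

Write each e_j = u_j / sqrt(<u_j, u_j>) where u_j is the displayed integer vector. Then <v, e_j> = <v, u_j> / sqrt(<u_j, u_j>), so |<v, e_j>|^2 = <v, u_j>^2 / <u_j, u_j>.
Coefficients: <v, e_1> = -7/sqrt(9), <v, e_2> = -8/sqrt(5).
Square and sum: Σ |<v, e_j>|^2 = 821/45.
Compute ||v||^2 = v·v = 22.
Deficit = 22 − 821/45 = 169/45 ≥ 0, confirming Bessel's inequality. (The deficit equals ||v − Σ <v,e_j> e_j||^2, the squared distance from v to span{e_j}.)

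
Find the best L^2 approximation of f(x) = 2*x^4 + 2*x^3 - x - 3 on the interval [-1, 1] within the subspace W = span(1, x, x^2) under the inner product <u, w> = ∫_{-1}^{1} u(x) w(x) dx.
g(x) = 12*x^2/7 + x/5 - 111/35

The best approximation g ∈ W is the orthogonal projection of f onto W. Writing g = a_0 + a_1 x + a_2 x^2, the coefficients solve the normal equations G · a = b where
  G_{ij} = <φ_i, φ_j> and b_i = <f, φ_i>, with φ_0 = 1, φ_1 = x, φ_2 = x^2.
G =
  [2, 0, 2/3]
  [0, 2/3, 0]
  [2/3, 0, 2/5],
b = (-26/5, 2/15, -10/7).
Solving gives a_0 = -111/35, a_1 = 1/5, a_2 = 12/7, so
  g(x) = 12*x^2/7 + x/5 - 111/35.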